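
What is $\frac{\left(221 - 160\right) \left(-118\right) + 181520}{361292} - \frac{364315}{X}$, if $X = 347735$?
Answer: $- \frac{7100623431}{12563387362} \approx -0.56518$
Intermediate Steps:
$\frac{\left(221 - 160\right) \left(-118\right) + 181520}{361292} - \frac{364315}{X} = \frac{\left(221 - 160\right) \left(-118\right) + 181520}{361292} - \frac{364315}{347735} = \left(61 \left(-118\right) + 181520\right) \frac{1}{361292} - \frac{72863}{69547} = \left(-7198 + 181520\right) \frac{1}{361292} - \frac{72863}{69547} = 174322 \cdot \frac{1}{361292} - \frac{72863}{69547} = \frac{87161}{180646} - \frac{72863}{69547} = - \frac{7100623431}{12563387362}$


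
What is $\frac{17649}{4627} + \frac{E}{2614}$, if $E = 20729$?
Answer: $\frac{142047569}{12094978} \approx 11.744$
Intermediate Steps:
$\frac{17649}{4627} + \frac{E}{2614} = \frac{17649}{4627} + \frac{20729}{2614} = \frac{142047569}{12094978}$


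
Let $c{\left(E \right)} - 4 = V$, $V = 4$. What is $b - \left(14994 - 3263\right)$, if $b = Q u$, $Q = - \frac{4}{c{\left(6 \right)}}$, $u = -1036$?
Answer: $-11213$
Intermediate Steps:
$c{\left(E \right)} = 8$ ($c{\left(E \right)} = 4 + 4 = 8$)
$Q = - \frac{1}{2}$ ($Q = - \frac{4}{8} = \left(-4\right) \frac{1}{8} = - \frac{1}{2} \approx -0.5$)
$b = 518$ ($b = \left(- \frac{1}{2}\right) \left(-1036\right) = 518$)
$b - \left(14994 - 3263\right) = 518 - \left(14994 - 3263\right) = 518 - 11731 = -11213$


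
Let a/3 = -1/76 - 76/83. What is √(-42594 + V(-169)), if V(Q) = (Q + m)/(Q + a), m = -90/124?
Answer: 4*I*√3004021217411137946/33592499 ≈ 206.38*I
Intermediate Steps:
m = -45/62 (m = -90*1/124 = -45/62 ≈ -0.72581)
a = -17577/6308 (a = 3*(-1/76 - 76/83) = 3*(-5859/6308) = -17577/6308 ≈ -2.7865)
V(Q) = (-45/62 + Q)/(-17577/6308 + Q) (V(Q) = (Q - 45/62)/(Q - 17577/6308) = (-45/62 + Q)/(-17577/6308 + Q))
√(-42594 + V(-169)) = √(-42594 + 3154*(-45 + 62*(-169))/(31*(-17577 + 6308*(-169)))) = √(-42594 + 3154*(-45 - 10478)/(31*(-17577 - 1066052))) = √(-42594 + (3154/31)*(-10523)/(-1083629)) = √(-42594 + (3154/31)*(-1/1083629)*(-10523)) = √(-42594 + 33189542/33592499) = √(-1430805712864/33592499) = 4*I*√3004021217411137946/33592499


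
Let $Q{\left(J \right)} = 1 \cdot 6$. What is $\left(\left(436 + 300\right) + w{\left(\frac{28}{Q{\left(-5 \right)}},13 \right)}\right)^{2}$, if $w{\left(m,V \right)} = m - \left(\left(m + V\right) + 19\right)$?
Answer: $495616$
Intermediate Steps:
$Q{\left(J \right)} = 6$
$w{\left(m,V \right)} = -19 - V$ ($w{\left(m,V \right)} = m - \left(\left(V + m\right) + 19\right) = m - \left(19 + V + m\right) = -19 - V$)
$\left(\left(436 + 300\right) + w{\left(\frac{28}{Q{\left(-5 \right)}},13 \right)}\right)^{2} = \left(\left(436 + 300\right) - 32\right)^{2} = \left(736 - 32\right)^{2} = 704^{2} = 495616$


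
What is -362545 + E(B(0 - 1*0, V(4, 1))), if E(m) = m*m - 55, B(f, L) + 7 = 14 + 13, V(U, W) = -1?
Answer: -362200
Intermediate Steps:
B(f, L) = 20 (B(f, L) = -7 + (14 + 13) = -7 + 27 = 20)
E(m) = -55 + m² (E(m) = m² - 55 = -55 + m²)
-362545 + E(B(0 - 1*0, V(4, 1))) = -362545 + (-55 + 20²) = -362545 + (-55 + 400) = -362545 + 345 = -362200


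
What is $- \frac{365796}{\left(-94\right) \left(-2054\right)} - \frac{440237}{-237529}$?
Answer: $- \frac{471989768}{11465287301} \approx -0.041167$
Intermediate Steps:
$- \frac{365796}{\left(-94\right) \left(-2054\right)} - \frac{440237}{-237529} = - \frac{365796}{193076} - - \frac{440237}{237529} = \left(-365796\right) \frac{1}{193076} + \frac{440237}{237529} = - \frac{91449}{48269} + \frac{440237}{237529} = - \frac{471989768}{11465287301}$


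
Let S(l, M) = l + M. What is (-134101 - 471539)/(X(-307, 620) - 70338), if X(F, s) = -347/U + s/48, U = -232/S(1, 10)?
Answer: 421525440/48934807 ≈ 8.6140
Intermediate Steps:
S(l, M) = M + l
U = -232/11 (U = -232/(10 + 1) = -232/11 ≈ -21.091)
X(F, s) = 3817/232 + s/48 (X(F, s) = -347/(-232/11) + s/48 = -347*(-11/232) + s*(1/48) = 3817/232 + s/48)
(-134101 - 471539)/(X(-307, 620) - 70338) = (-134101 - 471539)/((3817/232 + (1/48)*620) - 70338) = -605640/((3817/232 + 155/12) - 70338) = -605640/(20441/696 - 70338) = -605640/(-48934807/696) = -605640*(-696/48934807) = 421525440/48934807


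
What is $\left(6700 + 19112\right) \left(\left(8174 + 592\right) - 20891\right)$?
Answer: $-312970500$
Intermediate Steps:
$\left(6700 + 19112\right) \left(\left(8174 + 592\right) - 20891\right) = 25812 \left(8766 - 20891\right) = 25812 \left(-12125\right) = -312970500$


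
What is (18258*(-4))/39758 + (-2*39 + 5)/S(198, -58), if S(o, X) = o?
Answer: -8681335/3936042 ≈ -2.2056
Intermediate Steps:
(18258*(-4))/39758 + (-2*39 + 5)/S(198, -58) = (18258*(-4))/39758 + (-2*39 + 5)/198 = -73032*1/39758 + (-78 + 5)*(1/198) = -36516/19879 - 73*1/198 = -36516/19879 - 73/198 = -8681335/3936042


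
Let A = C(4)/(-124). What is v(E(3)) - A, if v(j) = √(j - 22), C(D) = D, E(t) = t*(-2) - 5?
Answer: 1/31 + I*√33 ≈ 0.032258 + 5.7446*I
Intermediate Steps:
E(t) = -5 - 2*t (E(t) = -2*t - 5 = -5 - 2*t)
v(j) = √(-22 + j)
A = -1/31 (A = 4/(-124) = 4*(-1/124) = -1/31 ≈ -0.032258)
v(E(3)) - A = √(-22 + (-5 - 2*3)) - 1*(-1/31) = √(-22 + (-5 - 6)) + 1/31 = √(-22 - 11) + 1/31 = √(-33) + 1/31 = I*√33 + 1/31 = 1/31 + I*√33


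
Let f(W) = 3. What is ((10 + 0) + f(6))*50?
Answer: 650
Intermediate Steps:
((10 + 0) + f(6))*50 = ((10 + 0) + 3)*50 = (10 + 3)*50 = 13*50 = 650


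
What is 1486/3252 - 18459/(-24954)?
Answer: 4046263/3381267 ≈ 1.1967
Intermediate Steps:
1486/3252 - 18459/(-24954) = 1486*(1/3252) - 18459*(-1/24954) = 743/1626 + 6153/8318 = 4046263/3381267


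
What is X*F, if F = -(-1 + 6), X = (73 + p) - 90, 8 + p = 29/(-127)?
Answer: 16020/127 ≈ 126.14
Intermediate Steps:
p = -1045/127 (p = -8 + 29/(-127) = -8 + 29*(-1/127) = -8 - 29/127 = -1045/127 ≈ -8.2283)
X = -3204/127 (X = (73 - 1045/127) - 90 = 8226/127 - 90 = -3204/127 ≈ -25.228)
F = -5 (F = -1*5 = -5)
X*F = -3204/127*(-5) = 16020/127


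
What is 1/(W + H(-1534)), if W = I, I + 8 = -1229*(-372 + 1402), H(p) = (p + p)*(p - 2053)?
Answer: 1/9739038 ≈ 1.0268e-7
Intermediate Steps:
H(p) = 2*p*(-2053 + p) (H(p) = (2*p)*(-2053 + p) = 2*p*(-2053 + p))
I = -1265878 (I = -8 - 1229*(-372 + 1402) = -8 - 1229*1030 = -8 - 1265870 = -1265878)
W = -1265878
1/(W + H(-1534)) = 1/(-1265878 + 2*(-1534)*(-2053 - 1534)) = 1/(-1265878 + 2*(-1534)*(-3587)) = 1/(-1265878 + 11004916) = 1/9739038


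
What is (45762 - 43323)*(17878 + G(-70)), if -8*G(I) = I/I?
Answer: 348833097/8 ≈ 4.3604e+7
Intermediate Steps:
G(I) = -⅛ (G(I) = -I/(8*I) = -⅛*1 = -⅛)
(45762 - 43323)*(17878 + G(-70)) = (45762 - 43323)*(17878 - ⅛) = 2439*(143023/8) = 348833097/8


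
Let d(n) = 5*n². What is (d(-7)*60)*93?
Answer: 1367100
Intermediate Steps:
(d(-7)*60)*93 = ((5*(-7)²)*60)*93 = ((5*49)*60)*93 = (245*60)*93 = 14700*93 = 1367100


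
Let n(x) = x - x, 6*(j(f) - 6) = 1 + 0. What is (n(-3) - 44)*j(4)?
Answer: -814/3 ≈ -271.33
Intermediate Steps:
j(f) = 37/6 (j(f) = 6 + (1 + 0)/6 = 6 + (1/6)*1 = 6 + 1/6 = 37/6)
n(x) = 0
(n(-3) - 44)*j(4) = (0 - 44)*(37/6) = -44*37/6 = -814/3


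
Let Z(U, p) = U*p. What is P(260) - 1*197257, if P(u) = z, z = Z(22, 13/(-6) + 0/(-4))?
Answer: -591914/3 ≈ -1.9730e+5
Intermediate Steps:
z = -143/3 (z = 22*(13/(-6) + 0/(-4)) = 22*(13*(-⅙) + 0*(-¼)) = 22*(-13/6 + 0) = 22*(-13/6) = -143/3 ≈ -47.667)
P(u) = -143/3
P(260) - 1*197257 = -143/3 - 1*197257 = -143/3 - 197257 = -591914/3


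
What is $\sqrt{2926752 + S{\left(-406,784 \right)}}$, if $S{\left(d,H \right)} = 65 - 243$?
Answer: $7 \sqrt{59726} \approx 1710.7$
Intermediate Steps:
$S{\left(d,H \right)} = -178$ ($S{\left(d,H \right)} = 65 - 243 = -178$)
$\sqrt{2926752 + S{\left(-406,784 \right)}} = \sqrt{2926752 - 178} = \sqrt{2926574} = 7 \sqrt{59726}$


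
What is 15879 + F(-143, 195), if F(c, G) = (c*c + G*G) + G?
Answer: 74548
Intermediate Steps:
F(c, G) = G + G² + c² (F(c, G) = (c² + G²) + G = (G² + c²) + G = G + G² + c²)
15879 + F(-143, 195) = 15879 + (195 + 195² + (-143)²) = 15879 + (195 + 38025 + 20449) = 15879 + 58669 = 74548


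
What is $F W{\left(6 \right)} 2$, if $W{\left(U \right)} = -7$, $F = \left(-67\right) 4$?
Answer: $3752$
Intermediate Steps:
$F = -268$
$F W{\left(6 \right)} 2 = \left(-268\right) \left(-7\right) 2 = 1876 \cdot 2 = 3752$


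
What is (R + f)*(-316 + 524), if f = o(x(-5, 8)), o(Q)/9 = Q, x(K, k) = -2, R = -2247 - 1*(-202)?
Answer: -429104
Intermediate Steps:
R = -2045 (R = -2247 + 202 = -2045)
o(Q) = 9*Q
f = -18 (f = 9*(-2) = -18)
(R + f)*(-316 + 524) = (-2045 - 18)*(-316 + 524) = -2063*208 = -429104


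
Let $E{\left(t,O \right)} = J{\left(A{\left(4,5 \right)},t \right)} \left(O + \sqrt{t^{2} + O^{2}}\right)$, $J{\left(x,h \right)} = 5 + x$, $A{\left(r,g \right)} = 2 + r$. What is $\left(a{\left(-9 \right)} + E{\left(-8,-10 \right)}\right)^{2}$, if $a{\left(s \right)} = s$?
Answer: $34005 - 5236 \sqrt{41} \approx 478.24$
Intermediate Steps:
$E{\left(t,O \right)} = 11 O + 11 \sqrt{O^{2} + t^{2}}$ ($E{\left(t,O \right)} = \left(5 + \left(2 + 4\right)\right) \left(O + \sqrt{t^{2} + O^{2}}\right) = \left(5 + 6\right) \left(O + \sqrt{O^{2} + t^{2}}\right) = 11 \left(O + \sqrt{O^{2} + t^{2}}\right) = 11 O + 11 \sqrt{O^{2} + t^{2}}$)
$\left(a{\left(-9 \right)} + E{\left(-8,-10 \right)}\right)^{2} = \left(-9 + \left(11 \left(-10\right) + 11 \sqrt{\left(-10\right)^{2} + \left(-8\right)^{2}}\right)\right)^{2} = \left(-9 - \left(110 - 11 \sqrt{100 + 64}\right)\right)^{2} = \left(-9 - \left(110 - 11 \sqrt{164}\right)\right)^{2} = \left(-9 - \left(110 - 11 \cdot 2 \sqrt{41}\right)\right)^{2} = \left(-9 - \left(110 - 22 \sqrt{41}\right)\right)^{2} = \left(-119 + 22 \sqrt{41}\right)^{2}$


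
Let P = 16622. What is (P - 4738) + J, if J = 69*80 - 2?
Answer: 17402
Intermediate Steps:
J = 5518 (J = 5520 - 2 = 5518)
(P - 4738) + J = (16622 - 4738) + 5518 = 11884 + 5518 = 17402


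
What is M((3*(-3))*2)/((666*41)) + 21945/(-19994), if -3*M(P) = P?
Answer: -99851701/90992694 ≈ -1.0974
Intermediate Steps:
M(P) = -P/3
M((3*(-3))*2)/((666*41)) + 21945/(-19994) = (-3*(-3)*2/3)/((666*41)) + 21945/(-19994) = -(-3)*2/27306 + 21945*(-1/19994) = -⅓*(-18)*(1/27306) - 21945/19994 = 6*(1/27306) - 21945/19994 = 1/4551 - 21945/19994 = -99851701/90992694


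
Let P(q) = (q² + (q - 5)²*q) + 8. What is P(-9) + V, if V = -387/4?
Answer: -7087/4 ≈ -1771.8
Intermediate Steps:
V = -387/4 (V = -387*¼ = -387/4 ≈ -96.750)
P(q) = 8 + q² + q*(-5 + q)² (P(q) = (q² + (-5 + q)²*q) + 8 = (q² + q*(-5 + q)²) + 8 = 8 + q² + q*(-5 + q)²)
P(-9) + V = (8 + (-9)² - 9*(-5 - 9)²) - 387/4 = (8 + 81 - 9*(-14)²) - 387/4 = (8 + 81 - 9*196) - 387/4 = (8 + 81 - 1764) - 387/4 = -1675 - 387/4 = -7087/4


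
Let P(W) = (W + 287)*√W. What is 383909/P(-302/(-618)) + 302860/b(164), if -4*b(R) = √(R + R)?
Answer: -302860*√82/41 + 118627881*√46659/13413934 ≈ -64980.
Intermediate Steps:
P(W) = √W*(287 + W) (P(W) = (287 + W)*√W = √W*(287 + W))
b(R) = -√2*√R/4 (b(R) = -√(R + R)/4 = -√2*√R/4)
383909/P(-302/(-618)) + 302860/b(164) = 383909/((√(-302/(-618))*(287 - 302/(-618)))) + 302860/((-√2*√164/4)) = 383909/((√(-302*(-1/618))*(287 - 302*(-1/618)))) + 302860/((-√2*2*√41/4)) = 383909/((√(151/309)*(287 + 151/309))) + 302860/((-√82/2)) = 383909/(((√46659/309)*(88834/309))) + 302860*(-√82/41) = 383909/((88834*√46659/95481)) - 302860*√82/41 = 383909*(309*√46659/13413934) - 302860*√82/41 = 118627881*√46659/13413934 - 302860*√82/41 = -302860*√82/41 + 118627881*√46659/13413934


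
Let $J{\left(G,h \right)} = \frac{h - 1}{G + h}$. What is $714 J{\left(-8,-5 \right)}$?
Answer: $\frac{4284}{13} \approx 329.54$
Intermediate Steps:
$J{\left(G,h \right)} = \frac{-1 + h}{G + h}$
$714 J{\left(-8,-5 \right)} = 714 \frac{-1 - 5}{-8 - 5} = 714 \frac{1}{-13} \left(-6\right) = 714 \left(\left(- \frac{1}{13}\right) \left(-6\right)\right) = 714 \cdot \frac{6}{13} = \frac{4284}{13}$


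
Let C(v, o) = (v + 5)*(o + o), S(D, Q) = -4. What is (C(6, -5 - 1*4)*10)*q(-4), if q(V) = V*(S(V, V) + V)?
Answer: -63360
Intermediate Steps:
C(v, o) = 2*o*(5 + v) (C(v, o) = (5 + v)*(2*o) = 2*o*(5 + v))
q(V) = V*(-4 + V)
(C(6, -5 - 1*4)*10)*q(-4) = ((2*(-5 - 1*4)*(5 + 6))*10)*(-4*(-4 - 4)) = ((2*(-5 - 4)*11)*10)*(-4*(-8)) = ((2*(-9)*11)*10)*32 = -198*10*32 = -1980*32 = -63360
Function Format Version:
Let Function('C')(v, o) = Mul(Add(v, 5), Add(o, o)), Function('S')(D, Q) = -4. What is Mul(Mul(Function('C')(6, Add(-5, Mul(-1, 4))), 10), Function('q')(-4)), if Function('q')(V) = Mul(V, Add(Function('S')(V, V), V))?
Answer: -63360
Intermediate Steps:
Function('C')(v, o) = Mul(2, o, Add(5, v)) (Function('C')(v, o) = Mul(Add(5, v), Mul(2, o)) = Mul(2, o, Add(5, v)))
Function('q')(V) = Mul(V, Add(-4, V))
Mul(Mul(Function('C')(6, Add(-5, Mul(-1, 4))), 10), Function('q')(-4)) = Mul(Mul(Mul(2, Add(-5, Mul(-1, 4)), Add(5, 6)), 10), Mul(-4, Add(-4, -4))) = Mul(Mul(Mul(2, Add(-5, -4), 11), 10), Mul(-4, -8)) = Mul(Mul(Mul(2, -9, 11), 10), 32) = Mul(Mul(-198, 10), 32) = Mul(-1980, 32) = -63360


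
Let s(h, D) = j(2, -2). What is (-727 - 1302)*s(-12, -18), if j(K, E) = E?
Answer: 4058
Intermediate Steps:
s(h, D) = -2
(-727 - 1302)*s(-12, -18) = (-727 - 1302)*(-2) = -2029*(-2) = 4058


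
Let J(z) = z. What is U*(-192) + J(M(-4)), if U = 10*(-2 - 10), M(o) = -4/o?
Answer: 23041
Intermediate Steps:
U = -120 (U = 10*(-12) = -120)
U*(-192) + J(M(-4)) = -120*(-192) - 4/(-4) = 23040 - 4*(-¼) = 23040 + 1 = 23041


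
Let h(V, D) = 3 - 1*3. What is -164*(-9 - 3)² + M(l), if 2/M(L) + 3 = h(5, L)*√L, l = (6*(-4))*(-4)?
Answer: -70850/3 ≈ -23617.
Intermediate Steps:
h(V, D) = 0 (h(V, D) = 3 - 3 = 0)
l = 96 (l = -24*(-4) = 96)
M(L) = -⅔ (M(L) = 2/(-3 + 0*√L) = 2/(-3 + 0) = 2/(-3) = 2*(-⅓) = -⅔)
-164*(-9 - 3)² + M(l) = -164*(-9 - 3)² - ⅔ = -164*(-12)² - ⅔ = -164*144 - ⅔ = -23616 - ⅔ = -70850/3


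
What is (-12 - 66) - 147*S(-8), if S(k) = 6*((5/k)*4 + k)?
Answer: 9183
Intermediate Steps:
S(k) = 6*k + 120/k (S(k) = 6*(20/k + k) = 6*(k + 20/k) = 6*k + 120/k)
(-12 - 66) - 147*S(-8) = (-12 - 66) - 147*(6*(-8) + 120/(-8)) = -78 - 147*(-48 + 120*(-1/8)) = -78 - 147*(-48 - 15) = -78 - 147*(-63) = -78 + 9261 = 9183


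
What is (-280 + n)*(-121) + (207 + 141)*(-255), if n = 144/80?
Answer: -275389/5 ≈ -55078.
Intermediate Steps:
n = 9/5 (n = 144*(1/80) = 9/5 ≈ 1.8000)
(-280 + n)*(-121) + (207 + 141)*(-255) = (-280 + 9/5)*(-121) + (207 + 141)*(-255) = -1391/5*(-121) + 348*(-255) = 168311/5 - 88740 = -275389/5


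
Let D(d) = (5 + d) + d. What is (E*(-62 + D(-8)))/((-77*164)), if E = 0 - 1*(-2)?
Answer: 73/6314 ≈ 0.011562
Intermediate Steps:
D(d) = 5 + 2*d
E = 2 (E = 0 + 2 = 2)
(E*(-62 + D(-8)))/((-77*164)) = (2*(-62 + (5 + 2*(-8))))/((-77*164)) = (2*(-62 + (5 - 16)))/(-12628) = (2*(-62 - 11))*(-1/12628) = (2*(-73))*(-1/12628) = -146*(-1/12628) = 73/6314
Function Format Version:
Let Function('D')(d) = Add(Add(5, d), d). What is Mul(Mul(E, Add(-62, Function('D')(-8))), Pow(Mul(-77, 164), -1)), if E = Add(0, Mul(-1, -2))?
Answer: Rational(73, 6314) ≈ 0.011562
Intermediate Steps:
Function('D')(d) = Add(5, Mul(2, d))
E = 2 (E = Add(0, 2) = 2)
Mul(Mul(E, Add(-62, Function('D')(-8))), Pow(Mul(-77, 164), -1)) = Mul(Mul(2, Add(-62, Add(5, Mul(2, -8)))), Pow(Mul(-77, 164), -1)) = Mul(Mul(2, Add(-62, Add(5, -16))), Pow(-12628, -1)) = Mul(Mul(2, Add(-62, -11)), Rational(-1, 12628)) = Mul(Mul(2, -73), Rational(-1, 12628)) = Mul(-146, Rational(-1, 12628)) = Rational(73, 6314)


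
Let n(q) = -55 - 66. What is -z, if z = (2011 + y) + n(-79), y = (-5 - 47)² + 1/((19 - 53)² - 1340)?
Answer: -845295/184 ≈ -4594.0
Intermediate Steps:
n(q) = -121
y = 497535/184 (y = (-52)² + 1/((-34)² - 1340) = 2704 + 1/(1156 - 1340) = 2704 + 1/(-184) = 2704 - 1/184 = 497535/184 ≈ 2704.0)
z = 845295/184 (z = (2011 + 497535/184) - 121 = 867559/184 - 121 = 845295/184 ≈ 4594.0)
-z = -1*845295/184 = -845295/184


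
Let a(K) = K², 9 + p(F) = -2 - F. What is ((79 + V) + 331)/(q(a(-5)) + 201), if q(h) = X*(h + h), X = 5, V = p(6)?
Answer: 393/451 ≈ 0.87140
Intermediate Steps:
p(F) = -11 - F (p(F) = -9 + (-2 - F) = -11 - F)
V = -17 (V = -11 - 1*6 = -11 - 6 = -17)
q(h) = 10*h (q(h) = 5*(h + h) = 5*(2*h) = 10*h)
((79 + V) + 331)/(q(a(-5)) + 201) = ((79 - 17) + 331)/(10*(-5)² + 201) = (62 + 331)/(10*25 + 201) = 393/(250 + 201) = 393/451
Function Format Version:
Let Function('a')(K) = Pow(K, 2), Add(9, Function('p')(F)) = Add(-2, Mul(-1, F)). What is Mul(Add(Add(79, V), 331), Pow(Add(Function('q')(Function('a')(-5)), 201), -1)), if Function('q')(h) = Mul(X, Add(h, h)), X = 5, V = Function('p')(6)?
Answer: Rational(393, 451) ≈ 0.87140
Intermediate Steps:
Function('p')(F) = Add(-11, Mul(-1, F)) (Function('p')(F) = Add(-9, Add(-2, Mul(-1, F))) = Add(-11, Mul(-1, F)))
V = -17 (V = Add(-11, Mul(-1, 6)) = Add(-11, -6) = -17)
Function('q')(h) = Mul(10, h) (Function('q')(h) = Mul(5, Add(h, h)) = Mul(5, Mul(2, h)) = Mul(10, h))
Mul(Add(Add(79, V), 331), Pow(Add(Function('q')(Function('a')(-5)), 201), -1)) = Mul(Add(Add(79, -17), 331), Pow(Add(Mul(10, Pow(-5, 2)), 201), -1)) = Mul(Add(62, 331), Pow(Add(Mul(10, 25), 201), -1)) = Mul(393, Pow(Add(250, 201), -1)) = Mul(393, Pow(451, -1)) = Mul(393, Rational(1, 451)) = Rational(393, 451)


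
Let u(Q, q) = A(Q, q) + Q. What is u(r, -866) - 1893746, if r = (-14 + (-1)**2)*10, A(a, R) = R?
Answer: -1894742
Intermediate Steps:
r = -130 (r = (-14 + 1)*10 = -13*10 = -130)
u(Q, q) = Q + q (u(Q, q) = q + Q = Q + q)
u(r, -866) - 1893746 = (-130 - 866) - 1893746 = -996 - 1893746 = -1894742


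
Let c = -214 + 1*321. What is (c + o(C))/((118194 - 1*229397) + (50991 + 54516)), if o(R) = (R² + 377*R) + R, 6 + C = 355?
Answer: -126915/2848 ≈ -44.563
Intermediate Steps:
C = 349 (C = -6 + 355 = 349)
o(R) = R² + 378*R
c = 107 (c = -214 + 321 = 107)
(c + o(C))/((118194 - 1*229397) + (50991 + 54516)) = (107 + 349*(378 + 349))/((118194 - 1*229397) + (50991 + 54516)) = (107 + 349*727)/((118194 - 229397) + 105507) = (107 + 253723)/(-111203 + 105507) = 253830/(-5696) = 253830*(-1/5696) = -126915/2848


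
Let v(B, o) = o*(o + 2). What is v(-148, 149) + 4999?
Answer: 27498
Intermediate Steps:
v(B, o) = o*(2 + o)
v(-148, 149) + 4999 = 149*(2 + 149) + 4999 = 149*151 + 4999 = 22499 + 4999 = 27498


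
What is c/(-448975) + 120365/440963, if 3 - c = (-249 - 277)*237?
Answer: -186355304/39596272585 ≈ -0.0047064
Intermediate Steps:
c = 124665 (c = 3 - (-249 - 277)*237 = 3 - (-526)*237 = 3 - 1*(-124662) = 3 + 124662 = 124665)
c/(-448975) + 120365/440963 = 124665/(-448975) + 120365/440963 = 124665*(-1/448975) + 120365*(1/440963) = -24933/89795 + 120365/440963 = -186355304/39596272585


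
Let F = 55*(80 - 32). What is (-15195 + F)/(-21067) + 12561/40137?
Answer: 256180874/281855393 ≈ 0.90891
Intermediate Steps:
F = 2640 (F = 55*48 = 2640)
(-15195 + F)/(-21067) + 12561/40137 = (-15195 + 2640)/(-21067) + 12561/40137 = -12555*(-1/21067) + 12561*(1/40137) = 12555/21067 + 4187/13379 = 256180874/281855393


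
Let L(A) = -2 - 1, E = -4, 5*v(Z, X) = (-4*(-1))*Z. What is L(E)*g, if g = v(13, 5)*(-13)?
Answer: 2028/5 ≈ 405.60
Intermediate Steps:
v(Z, X) = 4*Z/5 (v(Z, X) = ((-4*(-1))*Z)/5 = (4*Z)/5 = 4*Z/5)
g = -676/5 (g = ((⅘)*13)*(-13) = (52/5)*(-13) = -676/5 ≈ -135.20)
L(A) = -3
L(E)*g = -3*(-676/5) = 2028/5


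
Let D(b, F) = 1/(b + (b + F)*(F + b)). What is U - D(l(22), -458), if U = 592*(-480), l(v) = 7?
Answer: -57800417281/203408 ≈ -2.8416e+5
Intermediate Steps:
D(b, F) = 1/(b + (F + b)²) (D(b, F) = 1/(b + (F + b)*(F + b)) = 1/(b + (F + b)²))
U = -284160
U - D(l(22), -458) = -284160 - 1/(7 + (-458 + 7)²) = -284160 - 1/(7 + (-451)²) = -284160 - 1/(7 + 203401) = -284160 - 1/203408 = -57800417281/203408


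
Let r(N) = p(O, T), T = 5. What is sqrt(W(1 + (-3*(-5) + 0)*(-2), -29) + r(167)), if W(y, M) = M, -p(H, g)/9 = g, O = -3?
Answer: I*sqrt(74) ≈ 8.6023*I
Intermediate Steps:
p(H, g) = -9*g
r(N) = -45 (r(N) = -9*5 = -45)
sqrt(W(1 + (-3*(-5) + 0)*(-2), -29) + r(167)) = sqrt(-29 - 45) = sqrt(-74) = I*sqrt(74)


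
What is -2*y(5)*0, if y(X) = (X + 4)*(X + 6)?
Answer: 0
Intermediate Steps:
y(X) = (4 + X)*(6 + X)
-2*y(5)*0 = -2*(24 + 5² + 10*5)*0 = -2*(24 + 25 + 50)*0 = -2*99*0 = -198*0 = 0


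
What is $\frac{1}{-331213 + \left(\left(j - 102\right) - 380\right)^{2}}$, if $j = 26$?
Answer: $- \frac{1}{123277} \approx -8.1118 \cdot 10^{-6}$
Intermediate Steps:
$\frac{1}{-331213 + \left(\left(j - 102\right) - 380\right)^{2}} = \frac{1}{-331213 + \left(\left(26 - 102\right) - 380\right)^{2}} = \frac{1}{-331213 + \left(-76 - 380\right)^{2}} = \frac{1}{-331213 + \left(-456\right)^{2}} = \frac{1}{-331213 + 207936} = \frac{1}{-123277} = - \frac{1}{123277}$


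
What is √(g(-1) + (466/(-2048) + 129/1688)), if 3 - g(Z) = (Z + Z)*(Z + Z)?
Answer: 3*I*√5830985/6752 ≈ 1.0729*I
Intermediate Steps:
g(Z) = 3 - 4*Z² (g(Z) = 3 - (Z + Z)*(Z + Z) = 3 - 2*Z*2*Z = 3 - 4*Z²)
√(g(-1) + (466/(-2048) + 129/1688)) = √((3 - 4*(-1)²) + (466/(-2048) + 129/1688)) = √((3 - 4*1) + (466*(-1/2048) + 129*(1/1688))) = √((3 - 4) + (-233/1024 + 129/1688)) = √(-1 - 32651/216064) = √(-248715/216064) = 3*I*√5830985/6752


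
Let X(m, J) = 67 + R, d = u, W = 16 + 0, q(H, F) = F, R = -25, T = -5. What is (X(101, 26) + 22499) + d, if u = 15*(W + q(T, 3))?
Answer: 22826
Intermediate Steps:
W = 16
u = 285 (u = 15*(16 + 3) = 15*19 = 285)
d = 285
X(m, J) = 42 (X(m, J) = 67 - 25 = 42)
(X(101, 26) + 22499) + d = (42 + 22499) + 285 = 22541 + 285 = 22826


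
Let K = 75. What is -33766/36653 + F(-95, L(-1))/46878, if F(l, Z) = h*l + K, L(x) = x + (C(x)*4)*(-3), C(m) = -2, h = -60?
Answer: -457070491/572739778 ≈ -0.79804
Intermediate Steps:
L(x) = 24 + x (L(x) = x - 2*4*(-3) = x - 8*(-3) = x + 24 = 24 + x)
F(l, Z) = 75 - 60*l (F(l, Z) = -60*l + 75 = 75 - 60*l)
-33766/36653 + F(-95, L(-1))/46878 = -33766/36653 + (75 - 60*(-95))/46878 = -33766*1/36653 + (75 + 5700)*(1/46878) = -33766/36653 + 5775*(1/46878) = -33766/36653 + 1925/15626 = -457070491/572739778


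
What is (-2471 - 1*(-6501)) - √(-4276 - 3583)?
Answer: 4030 - I*√7859 ≈ 4030.0 - 88.651*I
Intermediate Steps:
(-2471 - 1*(-6501)) - √(-4276 - 3583) = (-2471 + 6501) - √(-7859) = 4030 - I*√7859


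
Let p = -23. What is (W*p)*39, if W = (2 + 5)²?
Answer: -43953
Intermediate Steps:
W = 49 (W = 7² = 49)
(W*p)*39 = (49*(-23))*39 = -1127*39 = -43953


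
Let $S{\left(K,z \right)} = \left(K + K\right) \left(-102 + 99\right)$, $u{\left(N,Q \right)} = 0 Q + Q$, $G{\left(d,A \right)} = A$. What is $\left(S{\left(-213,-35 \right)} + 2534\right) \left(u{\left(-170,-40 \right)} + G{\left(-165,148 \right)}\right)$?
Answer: $411696$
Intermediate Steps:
$u{\left(N,Q \right)} = Q$ ($u{\left(N,Q \right)} = 0 + Q = Q$)
$S{\left(K,z \right)} = - 6 K$ ($S{\left(K,z \right)} = 2 K \left(-3\right) = - 6 K$)
$\left(S{\left(-213,-35 \right)} + 2534\right) \left(u{\left(-170,-40 \right)} + G{\left(-165,148 \right)}\right) = \left(\left(-6\right) \left(-213\right) + 2534\right) \left(-40 + 148\right) = \left(1278 + 2534\right) 108 = 3812 \cdot 108 = 411696$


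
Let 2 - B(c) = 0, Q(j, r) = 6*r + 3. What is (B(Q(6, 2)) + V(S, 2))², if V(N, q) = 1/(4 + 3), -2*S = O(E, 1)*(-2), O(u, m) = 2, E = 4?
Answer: 225/49 ≈ 4.5918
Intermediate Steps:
Q(j, r) = 3 + 6*r
B(c) = 2 (B(c) = 2 - 1*0 = 2 + 0 = 2)
S = 2 (S = -(-2) = -½*(-4) = 2)
V(N, q) = ⅐ (V(N, q) = 1/7 = ⅐)
(B(Q(6, 2)) + V(S, 2))² = (2 + ⅐)² = (15/7)² = 225/49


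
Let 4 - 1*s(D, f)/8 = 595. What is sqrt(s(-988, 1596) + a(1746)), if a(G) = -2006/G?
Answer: I*sqrt(400469059)/291 ≈ 68.769*I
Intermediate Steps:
s(D, f) = -4728 (s(D, f) = 32 - 8*595 = 32 - 4760 = -4728)
sqrt(s(-988, 1596) + a(1746)) = sqrt(-4728 - 2006/1746) = sqrt(-4728 - 2006*1/1746) = sqrt(-4728 - 1003/873) = sqrt(-4128547/873) = I*sqrt(400469059)/291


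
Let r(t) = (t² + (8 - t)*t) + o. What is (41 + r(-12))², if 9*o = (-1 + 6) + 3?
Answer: 237169/81 ≈ 2928.0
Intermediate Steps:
o = 8/9 (o = ((-1 + 6) + 3)/9 = (5 + 3)/9 = (⅑)*8 = 8/9 ≈ 0.88889)
r(t) = 8/9 + t² + t*(8 - t) (r(t) = (t² + (8 - t)*t) + 8/9 = (t² + t*(8 - t)) + 8/9 = 8/9 + t² + t*(8 - t))
(41 + r(-12))² = (41 + (8/9 + 8*(-12)))² = (41 + (8/9 - 96))² = (41 - 856/9)² = (-487/9)² = 237169/81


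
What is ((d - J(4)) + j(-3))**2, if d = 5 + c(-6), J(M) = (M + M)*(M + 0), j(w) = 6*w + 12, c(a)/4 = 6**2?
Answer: 12321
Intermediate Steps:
c(a) = 144 (c(a) = 4*6**2 = 4*36 = 144)
j(w) = 12 + 6*w
J(M) = 2*M**2 (J(M) = (2*M)*M = 2*M**2)
d = 149 (d = 5 + 144 = 149)
((d - J(4)) + j(-3))**2 = ((149 - 2*4**2) + (12 + 6*(-3)))**2 = ((149 - 2*16) + (12 - 18))**2 = ((149 - 1*32) - 6)**2 = ((149 - 32) - 6)**2 = (117 - 6)**2 = 111**2 = 12321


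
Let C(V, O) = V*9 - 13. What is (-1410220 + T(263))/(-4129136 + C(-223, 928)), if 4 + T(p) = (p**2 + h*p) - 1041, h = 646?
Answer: 586099/2065578 ≈ 0.28375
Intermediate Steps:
C(V, O) = -13 + 9*V (C(V, O) = 9*V - 13 = -13 + 9*V)
T(p) = -1045 + p**2 + 646*p (T(p) = -4 + ((p**2 + 646*p) - 1041) = -4 + (-1041 + p**2 + 646*p) = -1045 + p**2 + 646*p)
(-1410220 + T(263))/(-4129136 + C(-223, 928)) = (-1410220 + (-1045 + 263**2 + 646*263))/(-4129136 + (-13 + 9*(-223))) = (-1410220 + (-1045 + 69169 + 169898))/(-4129136 + (-13 - 2007)) = (-1410220 + 238022)/(-4129136 - 2020) = -1172198/(-4131156) = -1172198*(-1/4131156) = 586099/2065578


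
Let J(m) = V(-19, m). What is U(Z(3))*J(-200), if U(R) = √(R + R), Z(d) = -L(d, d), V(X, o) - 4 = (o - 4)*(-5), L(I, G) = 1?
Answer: 1024*I*√2 ≈ 1448.2*I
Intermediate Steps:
V(X, o) = 24 - 5*o (V(X, o) = 4 + (o - 4)*(-5) = 4 + (-4 + o)*(-5) = 4 + (20 - 5*o) = 24 - 5*o)
Z(d) = -1 (Z(d) = -1*1 = -1)
J(m) = 24 - 5*m
U(R) = √2*√R (U(R) = √(2*R) = √2*√R)
U(Z(3))*J(-200) = (√2*√(-1))*(24 - 5*(-200)) = (√2*I)*(24 + 1000) = (I*√2)*1024 = 1024*I*√2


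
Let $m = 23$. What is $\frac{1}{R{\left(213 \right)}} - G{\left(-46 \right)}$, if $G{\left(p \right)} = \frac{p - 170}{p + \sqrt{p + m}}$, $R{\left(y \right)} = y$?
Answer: $\frac{\sqrt{23} - 45962 i}{213 \left(\sqrt{23} + 46 i\right)} \approx -4.6405 - 0.48429 i$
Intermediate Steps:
$G{\left(p \right)} = \frac{-170 + p}{p + \sqrt{23 + p}}$ ($G{\left(p \right)} = \frac{p - 170}{p + \sqrt{p + 23}} = \frac{-170 + p}{p + \sqrt{23 + p}}$)
$\frac{1}{R{\left(213 \right)}} - G{\left(-46 \right)} = \frac{1}{213} - \frac{-170 - 46}{-46 + \sqrt{23 - 46}} = \frac{1}{213} - \frac{1}{-46 + \sqrt{-23}} \left(-216\right) = \frac{1}{213} - \frac{1}{-46 + i \sqrt{23}} \left(-216\right) = \frac{1}{213} - - \frac{216}{-46 + i \sqrt{23}} = \frac{1}{213} + \frac{216}{-46 + i \sqrt{23}}$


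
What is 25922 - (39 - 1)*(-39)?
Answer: 27404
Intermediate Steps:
25922 - (39 - 1)*(-39) = 25922 - 38*(-39) = 25922 - 1*(-1482) = 25922 + 1482 = 27404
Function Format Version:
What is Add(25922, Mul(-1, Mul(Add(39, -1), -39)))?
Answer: 27404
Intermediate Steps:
Add(25922, Mul(-1, Mul(Add(39, -1), -39))) = Add(25922, Mul(-1, Mul(38, -39))) = Add(25922, Mul(-1, -1482)) = Add(25922, 1482) = 27404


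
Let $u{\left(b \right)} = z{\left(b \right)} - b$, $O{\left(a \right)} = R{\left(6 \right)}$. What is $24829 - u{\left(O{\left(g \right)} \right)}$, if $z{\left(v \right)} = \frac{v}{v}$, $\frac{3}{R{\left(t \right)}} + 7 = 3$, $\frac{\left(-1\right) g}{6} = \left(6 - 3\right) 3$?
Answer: $\frac{99309}{4} \approx 24827.0$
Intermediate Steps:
$g = -54$ ($g = - 6 \left(6 - 3\right) 3 = - 6 \cdot 3 \cdot 3 = \left(-6\right) 9 = -54$)
$R{\left(t \right)} = - \frac{3}{4}$ ($R{\left(t \right)} = \frac{3}{-7 + 3} = \frac{3}{-4} = 3 \left(- \frac{1}{4}\right) = - \frac{3}{4}$)
$z{\left(v \right)} = 1$
$O{\left(a \right)} = - \frac{3}{4}$
$u{\left(b \right)} = 1 - b$
$24829 - u{\left(O{\left(g \right)} \right)} = 24829 - \left(1 - - \frac{3}{4}\right) = 24829 - \left(1 + \frac{3}{4}\right) = 24829 - \frac{7}{4} = \frac{99309}{4}$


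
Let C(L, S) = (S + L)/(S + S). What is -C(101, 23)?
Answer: -62/23 ≈ -2.6957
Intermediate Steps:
C(L, S) = (L + S)/(2*S) (C(L, S) = (L + S)/((2*S)) = (L + S)*(1/(2*S)) = (L + S)/(2*S))
-C(101, 23) = -(101 + 23)/(2*23) = -124/(2*23) = -1*62/23 = -62/23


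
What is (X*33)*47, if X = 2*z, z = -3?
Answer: -9306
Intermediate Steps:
X = -6 (X = 2*(-3) = -6)
(X*33)*47 = -6*33*47 = -198*47 = -9306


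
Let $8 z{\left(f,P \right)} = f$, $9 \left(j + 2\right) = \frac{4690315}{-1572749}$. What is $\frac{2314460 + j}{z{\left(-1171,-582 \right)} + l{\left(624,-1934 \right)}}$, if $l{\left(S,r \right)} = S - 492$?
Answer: $- \frac{262084390840504}{1627795215} \approx -1.6101 \cdot 10^{5}$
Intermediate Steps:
$j = - \frac{32999797}{14154741}$ ($j = -2 + \frac{4690315 \frac{1}{-1572749}}{9} = -2 + \frac{4690315 \left(- \frac{1}{1572749}\right)}{9} = -2 + \frac{1}{9} \left(- \frac{4690315}{1572749}\right) = -2 - \frac{4690315}{14154741} = - \frac{32999797}{14154741} \approx -2.3314$)
$l{\left(S,r \right)} = -492 + S$ ($l{\left(S,r \right)} = S - 492 = -492 + S$)
$z{\left(f,P \right)} = \frac{f}{8}$
$\frac{2314460 + j}{z{\left(-1171,-582 \right)} + l{\left(624,-1934 \right)}} = \frac{2314460 - \frac{32999797}{14154741}}{\frac{1}{8} \left(-1171\right) + \left(-492 + 624\right)} = \frac{32760548855063}{14154741 \left(- \frac{1171}{8} + 132\right)} = \frac{32760548855063}{14154741 \left(- \frac{115}{8}\right)} = \frac{32760548855063}{14154741} \left(- \frac{8}{115}\right) = - \frac{262084390840504}{1627795215}$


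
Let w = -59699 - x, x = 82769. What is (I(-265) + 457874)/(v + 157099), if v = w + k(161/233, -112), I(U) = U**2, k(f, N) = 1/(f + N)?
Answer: 13696247565/379454752 ≈ 36.095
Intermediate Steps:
k(f, N) = 1/(N + f)
w = -142468 (w = -59699 - 1*82769 = -59699 - 82769 = -142468)
v = -3694907813/25935 (v = -142468 + 1/(-112 + 161/233) = -142468 + 1/(-25935/233) = -142468 - 233/25935 = -3694907813/25935 ≈ -1.4247e+5)
(I(-265) + 457874)/(v + 157099) = ((-265)**2 + 457874)/(-3694907813/25935 + 157099) = (70225 + 457874)/(379454752/25935) = 528099*(25935/379454752) = 13696247565/379454752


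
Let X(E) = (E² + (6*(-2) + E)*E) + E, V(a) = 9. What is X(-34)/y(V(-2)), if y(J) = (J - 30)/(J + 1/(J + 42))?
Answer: -72680/63 ≈ -1153.7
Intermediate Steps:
X(E) = E + E² + E*(-12 + E) (X(E) = (E² + (-12 + E)*E) + E = (E² + E*(-12 + E)) + E = E + E² + E*(-12 + E))
y(J) = (-30 + J)/(J + 1/(42 + J))
X(-34)/y(V(-2)) = (-34*(-11 + 2*(-34)))/(((-1260 + 9² + 12*9)/(1 + 9² + 42*9))) = (-34*(-11 - 68))/(((-1260 + 81 + 108)/(1 + 81 + 378))) = (-34*(-79))/((-1071/460)) = 2686/(((1/460)*(-1071))) = 2686/(-1071/460) = 2686*(-460/1071) = -72680/63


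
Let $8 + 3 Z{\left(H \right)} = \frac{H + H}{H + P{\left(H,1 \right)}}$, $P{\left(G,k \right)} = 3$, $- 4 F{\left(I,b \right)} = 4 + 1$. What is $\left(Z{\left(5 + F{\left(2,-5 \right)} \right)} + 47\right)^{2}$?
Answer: $\frac{1456849}{729} \approx 1998.4$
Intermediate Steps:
$F{\left(I,b \right)} = - \frac{5}{4}$ ($F{\left(I,b \right)} = - \frac{4 + 1}{4} = \left(- \frac{1}{4}\right) 5 = - \frac{5}{4}$)
$Z{\left(H \right)} = - \frac{8}{3} + \frac{2 H}{3 \left(3 + H\right)}$ ($Z{\left(H \right)} = - \frac{8}{3} + \frac{\left(H + H\right) \frac{1}{H + 3}}{3} = - \frac{8}{3} + \frac{2 H \frac{1}{3 + H}}{3} = - \frac{8}{3} + \frac{2 H}{3 \left(3 + H\right)}$)
$\left(Z{\left(5 + F{\left(2,-5 \right)} \right)} + 47\right)^{2} = \left(\frac{2 \left(-4 - \left(5 - \frac{5}{4}\right)\right)}{3 + \left(5 - \frac{5}{4}\right)} + 47\right)^{2} = \left(\frac{2 \left(-4 - \frac{15}{4}\right)}{3 + \frac{15}{4}} + 47\right)^{2} = \left(\frac{2 \left(-4 - \frac{15}{4}\right)}{\frac{27}{4}} + 47\right)^{2} = \left(2 \cdot \frac{4}{27} \left(- \frac{31}{4}\right) + 47\right)^{2} = \left(- \frac{62}{27} + 47\right)^{2} = \left(\frac{1207}{27}\right)^{2} = \frac{1456849}{729}$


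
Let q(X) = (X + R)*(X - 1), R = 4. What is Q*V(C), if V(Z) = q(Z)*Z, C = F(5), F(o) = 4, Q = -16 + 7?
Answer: -864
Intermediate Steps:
Q = -9
C = 4
q(X) = (-1 + X)*(4 + X) (q(X) = (X + 4)*(X - 1) = (4 + X)*(-1 + X) = (-1 + X)*(4 + X))
V(Z) = Z*(-4 + Z**2 + 3*Z) (V(Z) = (-4 + Z**2 + 3*Z)*Z = Z*(-4 + Z**2 + 3*Z))
Q*V(C) = -36*(-4 + 4**2 + 3*4) = -36*(-4 + 16 + 12) = -36*24 = -9*96 = -864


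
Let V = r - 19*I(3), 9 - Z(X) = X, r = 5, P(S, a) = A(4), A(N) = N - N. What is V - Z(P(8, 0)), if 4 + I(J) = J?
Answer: 15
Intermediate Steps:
I(J) = -4 + J
A(N) = 0
P(S, a) = 0
Z(X) = 9 - X
V = 24 (V = 5 - 19*(-4 + 3) = 5 - 19*(-1) = 5 + 19 = 24)
V - Z(P(8, 0)) = 24 - (9 - 1*0) = 24 - (9 + 0) = 24 - 1*9 = 24 - 9 = 15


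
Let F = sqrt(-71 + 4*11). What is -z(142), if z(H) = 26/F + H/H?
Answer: -1 + 26*I*sqrt(3)/9 ≈ -1.0 + 5.0037*I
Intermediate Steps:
F = 3*I*sqrt(3) (F = sqrt(-71 + 44) = sqrt(-27) = 3*I*sqrt(3) ≈ 5.1962*I)
z(H) = 1 - 26*I*sqrt(3)/9 (z(H) = 26/((3*I*sqrt(3))) + H/H = 26*(-I*sqrt(3)/9) + 1 = -26*I*sqrt(3)/9 + 1 = 1 - 26*I*sqrt(3)/9)
-z(142) = -(1 - 26*I*sqrt(3)/9) = -1 + 26*I*sqrt(3)/9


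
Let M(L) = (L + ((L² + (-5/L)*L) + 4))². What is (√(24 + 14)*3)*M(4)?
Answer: 1083*√38 ≈ 6676.1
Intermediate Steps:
M(L) = (-1 + L + L²)² (M(L) = (L + ((L² - 5) + 4))² = (L + ((-5 + L²) + 4))² = (L + (-1 + L²))² = (-1 + L + L²)²)
(√(24 + 14)*3)*M(4) = (√(24 + 14)*3)*(-1 + 4 + 4²)² = (√38*3)*(-1 + 4 + 16)² = (3*√38)*19² = (3*√38)*361 = 1083*√38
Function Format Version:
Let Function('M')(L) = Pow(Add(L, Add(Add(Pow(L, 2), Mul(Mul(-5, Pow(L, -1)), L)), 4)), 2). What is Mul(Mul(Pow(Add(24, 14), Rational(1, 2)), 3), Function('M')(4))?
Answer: Mul(1083, Pow(38, Rational(1, 2))) ≈ 6676.1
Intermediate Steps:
Function('M')(L) = Pow(Add(-1, L, Pow(L, 2)), 2) (Function('M')(L) = Pow(Add(L, Add(Add(Pow(L, 2), -5), 4)), 2) = Pow(Add(L, Add(Add(-5, Pow(L, 2)), 4)), 2) = Pow(Add(L, Add(-1, Pow(L, 2))), 2) = Pow(Add(-1, L, Pow(L, 2)), 2))
Mul(Mul(Pow(Add(24, 14), Rational(1, 2)), 3), Function('M')(4)) = Mul(Mul(Pow(Add(24, 14), Rational(1, 2)), 3), Pow(Add(-1, 4, Pow(4, 2)), 2)) = Mul(Mul(Pow(38, Rational(1, 2)), 3), Pow(Add(-1, 4, 16), 2)) = Mul(Mul(3, Pow(38, Rational(1, 2))), Pow(19, 2)) = Mul(Mul(3, Pow(38, Rational(1, 2))), 361) = Mul(1083, Pow(38, Rational(1, 2)))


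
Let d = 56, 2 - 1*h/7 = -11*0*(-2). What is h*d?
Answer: 784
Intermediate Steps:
h = 14 (h = 14 - 7*(-11*0)*(-2) = 14 - 0*(-2) = 14 - 7*0 = 14 + 0 = 14)
h*d = 14*56 = 784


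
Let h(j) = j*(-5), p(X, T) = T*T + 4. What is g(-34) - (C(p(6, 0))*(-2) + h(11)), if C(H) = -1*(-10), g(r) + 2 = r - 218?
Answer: -179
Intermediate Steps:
p(X, T) = 4 + T² (p(X, T) = T² + 4 = 4 + T²)
g(r) = -220 + r (g(r) = -2 + (r - 218) = -2 + (-218 + r) = -220 + r)
h(j) = -5*j
C(H) = 10
g(-34) - (C(p(6, 0))*(-2) + h(11)) = (-220 - 34) - (10*(-2) - 5*11) = -254 - (-20 - 55) = -254 - 1*(-75) = -254 + 75 = -179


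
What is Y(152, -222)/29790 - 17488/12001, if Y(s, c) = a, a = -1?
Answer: -520979521/357509790 ≈ -1.4572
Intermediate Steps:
Y(s, c) = -1
Y(152, -222)/29790 - 17488/12001 = -1/29790 - 17488/12001 = -520979521/357509790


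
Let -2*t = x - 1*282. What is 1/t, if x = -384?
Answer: 1/333 ≈ 0.0030030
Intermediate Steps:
t = 333 (t = -(-384 - 1*282)/2 = -(-384 - 282)/2 = -½*(-666) = 333)
1/t = 1/333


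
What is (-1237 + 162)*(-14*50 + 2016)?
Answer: -1414700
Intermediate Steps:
(-1237 + 162)*(-14*50 + 2016) = -1075*(-700 + 2016) = -1075*1316 = -1414700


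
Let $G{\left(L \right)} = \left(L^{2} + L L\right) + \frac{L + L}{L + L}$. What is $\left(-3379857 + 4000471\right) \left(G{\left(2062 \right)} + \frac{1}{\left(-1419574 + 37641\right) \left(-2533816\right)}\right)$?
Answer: $\frac{9239766648807309341055851}{1750781973164} \approx 5.2775 \cdot 10^{12}$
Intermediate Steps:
$G{\left(L \right)} = 1 + 2 L^{2}$ ($G{\left(L \right)} = \left(L^{2} + L^{2}\right) + \frac{2 L}{2 L} = 2 L^{2} + 2 L \frac{1}{2 L} = 2 L^{2} + 1 = 1 + 2 L^{2}$)
$\left(-3379857 + 4000471\right) \left(G{\left(2062 \right)} + \frac{1}{\left(-1419574 + 37641\right) \left(-2533816\right)}\right) = \left(-3379857 + 4000471\right) \left(\left(1 + 2 \cdot 2062^{2}\right) + \frac{1}{\left(-1419574 + 37641\right) \left(-2533816\right)}\right) = 620614 \left(\left(1 + 2 \cdot 4251844\right) + \frac{1}{-1381933} \left(- \frac{1}{2533816}\right)\right) = 620614 \left(\left(1 + 8503688\right) - - \frac{1}{3501563946328}\right) = 620614 \left(8503689 + \frac{1}{3501563946328}\right) = 620614 \cdot \frac{29776210813186003993}{3501563946328} = \frac{9239766648807309341055851}{1750781973164}$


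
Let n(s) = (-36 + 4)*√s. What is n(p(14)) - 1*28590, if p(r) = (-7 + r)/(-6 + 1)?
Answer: -28590 - 32*I*√35/5 ≈ -28590.0 - 37.863*I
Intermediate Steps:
p(r) = 7/5 - r/5 (p(r) = (-7 + r)/(-5) = (-7 + r)*(-⅕) = 7/5 - r/5)
n(s) = -32*√s
n(p(14)) - 1*28590 = -32*√(7/5 - ⅕*14) - 1*28590 = -32*√(7/5 - 14/5) - 28590 = -32*I*√35/5 - 28590 = -28590 - 32*I*√35/5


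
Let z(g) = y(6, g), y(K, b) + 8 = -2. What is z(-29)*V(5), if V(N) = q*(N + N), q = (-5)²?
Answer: -2500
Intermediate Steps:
y(K, b) = -10 (y(K, b) = -8 - 2 = -10)
q = 25
V(N) = 50*N (V(N) = 25*(N + N) = 25*(2*N) = 50*N)
z(g) = -10
z(-29)*V(5) = -500*5 = -10*250 = -2500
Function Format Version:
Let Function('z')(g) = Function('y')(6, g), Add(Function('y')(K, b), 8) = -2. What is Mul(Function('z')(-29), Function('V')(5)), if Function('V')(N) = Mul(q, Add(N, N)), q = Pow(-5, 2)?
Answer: -2500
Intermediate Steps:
Function('y')(K, b) = -10 (Function('y')(K, b) = Add(-8, -2) = -10)
q = 25
Function('V')(N) = Mul(50, N) (Function('V')(N) = Mul(25, Add(N, N)) = Mul(25, Mul(2, N)) = Mul(50, N))
Function('z')(g) = -10
Mul(Function('z')(-29), Function('V')(5)) = Mul(-10, Mul(50, 5)) = Mul(-10, 250) = -2500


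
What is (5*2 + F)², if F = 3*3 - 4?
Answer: 225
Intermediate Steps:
F = 5 (F = 9 - 4 = 5)
(5*2 + F)² = (5*2 + 5)² = (10 + 5)² = 15² = 225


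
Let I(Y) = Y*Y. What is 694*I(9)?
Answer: 56214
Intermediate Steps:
I(Y) = Y²
694*I(9) = 694*9² = 694*81 = 56214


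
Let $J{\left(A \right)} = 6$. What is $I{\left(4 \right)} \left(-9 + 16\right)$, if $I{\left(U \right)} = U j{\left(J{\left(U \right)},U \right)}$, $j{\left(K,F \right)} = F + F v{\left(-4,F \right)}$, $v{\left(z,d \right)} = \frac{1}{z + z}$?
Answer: $98$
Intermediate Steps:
$v{\left(z,d \right)} = \frac{1}{2 z}$
$j{\left(K,F \right)} = \frac{7 F}{8}$ ($j{\left(K,F \right)} = F + F \frac{1}{2 \left(-4\right)} = F + F \frac{1}{2} \left(- \frac{1}{4}\right) = F + F \left(- \frac{1}{8}\right) = F - \frac{F}{8} = \frac{7 F}{8}$)
$I{\left(U \right)} = \frac{7 U^{2}}{8}$ ($I{\left(U \right)} = U \frac{7 U}{8} = \frac{7 U^{2}}{8}$)
$I{\left(4 \right)} \left(-9 + 16\right) = \frac{7 \cdot 4^{2}}{8} \left(-9 + 16\right) = \frac{7}{8} \cdot 16 \cdot 7 = 14 \cdot 7 = 98$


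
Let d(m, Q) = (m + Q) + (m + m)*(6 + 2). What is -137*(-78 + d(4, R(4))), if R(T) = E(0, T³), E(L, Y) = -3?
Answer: 1781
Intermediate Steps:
R(T) = -3
d(m, Q) = Q + 17*m (d(m, Q) = (Q + m) + (2*m)*8 = (Q + m) + 16*m = Q + 17*m)
-137*(-78 + d(4, R(4))) = -137*(-78 + (-3 + 17*4)) = -137*(-78 + (-3 + 68)) = -137*(-78 + 65) = -137*(-13) = 1781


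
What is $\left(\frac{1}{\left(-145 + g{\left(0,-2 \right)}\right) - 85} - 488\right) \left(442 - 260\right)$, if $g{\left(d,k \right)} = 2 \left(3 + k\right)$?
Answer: $- \frac{10125115}{114} \approx -88817.0$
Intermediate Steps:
$g{\left(d,k \right)} = 6 + 2 k$
$\left(\frac{1}{\left(-145 + g{\left(0,-2 \right)}\right) - 85} - 488\right) \left(442 - 260\right) = \left(\frac{1}{\left(-145 + \left(6 + 2 \left(-2\right)\right)\right) - 85} - 488\right) \left(442 - 260\right) = \left(\frac{1}{\left(-145 + \left(6 - 4\right)\right) - 85} - 488\right) 182 = \left(\frac{1}{\left(-145 + 2\right) - 85} - 488\right) 182 = \left(\frac{1}{-143 - 85} - 488\right) 182 = \left(\frac{1}{-228} - 488\right) 182 = \left(- \frac{1}{228} - 488\right) 182 = \left(- \frac{111265}{228}\right) 182 = - \frac{10125115}{114}$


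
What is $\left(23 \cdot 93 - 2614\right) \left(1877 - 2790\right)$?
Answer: $433675$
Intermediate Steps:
$\left(23 \cdot 93 - 2614\right) \left(1877 - 2790\right) = \left(2139 - 2614\right) \left(-913\right) = \left(-475\right) \left(-913\right) = 433675$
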